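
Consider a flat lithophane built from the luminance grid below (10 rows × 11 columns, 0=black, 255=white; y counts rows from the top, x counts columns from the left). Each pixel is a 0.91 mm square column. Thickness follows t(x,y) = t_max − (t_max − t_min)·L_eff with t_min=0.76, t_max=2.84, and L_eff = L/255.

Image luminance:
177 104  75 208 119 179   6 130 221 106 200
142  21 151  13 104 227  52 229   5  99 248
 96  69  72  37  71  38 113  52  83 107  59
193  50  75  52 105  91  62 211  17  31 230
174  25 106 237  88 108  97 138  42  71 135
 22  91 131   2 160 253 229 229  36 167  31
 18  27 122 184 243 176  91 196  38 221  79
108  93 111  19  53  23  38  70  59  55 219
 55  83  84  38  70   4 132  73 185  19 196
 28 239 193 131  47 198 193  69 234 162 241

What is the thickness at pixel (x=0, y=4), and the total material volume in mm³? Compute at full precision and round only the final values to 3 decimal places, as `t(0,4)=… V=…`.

span = t_max - t_min = 2.84 - 0.76 = 2.080
L(0,4) = 174, L_eff = 174/255 = 0.682353
t(0,4) = 2.84 - 2.080·0.682353 = 1.421
Σt over all 10·11 pixels = 452054/2125 ≈ 212.7312941
V = pitch²·Σt = 0.91²·452054/2125 = 176.163

t(0,4)=1.421 V=176.163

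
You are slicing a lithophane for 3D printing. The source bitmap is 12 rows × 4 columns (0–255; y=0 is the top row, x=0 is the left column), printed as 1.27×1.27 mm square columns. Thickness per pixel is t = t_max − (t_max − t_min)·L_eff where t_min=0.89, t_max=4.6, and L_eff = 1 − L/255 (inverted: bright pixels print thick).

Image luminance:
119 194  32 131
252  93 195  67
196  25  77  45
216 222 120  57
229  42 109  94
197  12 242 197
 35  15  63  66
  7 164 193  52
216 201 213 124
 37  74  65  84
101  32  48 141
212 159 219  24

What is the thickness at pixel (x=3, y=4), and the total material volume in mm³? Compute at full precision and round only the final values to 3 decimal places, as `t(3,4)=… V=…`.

span = t_max - t_min = 4.6 - 0.89 = 3.710
L(3,4) = 94, L_eff = 1 - 94/255 = 0.631373 (inverted)
t(3,4) = 4.6 - 3.710·0.631373 = 2.258
Σt over all 12·4 pixels = 801757/6375 ≈ 125.7658039
V = pitch²·Σt = 1.27²·801757/6375 = 202.848

t(3,4)=2.258 V=202.848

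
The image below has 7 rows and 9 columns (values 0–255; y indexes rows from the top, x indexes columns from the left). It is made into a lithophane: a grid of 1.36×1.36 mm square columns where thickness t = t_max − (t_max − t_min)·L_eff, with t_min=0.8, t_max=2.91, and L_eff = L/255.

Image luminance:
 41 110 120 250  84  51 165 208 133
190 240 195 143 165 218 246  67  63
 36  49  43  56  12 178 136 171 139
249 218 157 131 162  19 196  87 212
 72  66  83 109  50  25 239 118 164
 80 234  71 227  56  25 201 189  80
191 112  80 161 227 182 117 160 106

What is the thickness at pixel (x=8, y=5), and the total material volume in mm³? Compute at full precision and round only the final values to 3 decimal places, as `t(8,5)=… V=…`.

t(8,5)=2.248 V=211.065

span = t_max - t_min = 2.91 - 0.8 = 2.110
L(8,5) = 80, L_eff = 80/255 = 0.313725
t(8,5) = 2.91 - 2.110·0.313725 = 2.248
Σt over all 7·9 pixels = 29099/255 ≈ 114.1137255
V = pitch²·Σt = 1.36²·29099/255 = 211.065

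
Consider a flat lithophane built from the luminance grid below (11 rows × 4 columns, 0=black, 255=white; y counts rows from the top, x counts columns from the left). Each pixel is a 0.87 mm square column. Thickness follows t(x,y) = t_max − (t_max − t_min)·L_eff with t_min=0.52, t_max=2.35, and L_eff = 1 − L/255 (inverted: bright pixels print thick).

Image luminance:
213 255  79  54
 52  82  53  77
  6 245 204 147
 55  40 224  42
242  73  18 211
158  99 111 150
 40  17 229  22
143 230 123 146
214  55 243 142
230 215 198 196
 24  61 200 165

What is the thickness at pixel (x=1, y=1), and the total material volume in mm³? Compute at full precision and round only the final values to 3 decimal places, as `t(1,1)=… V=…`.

t(1,1)=1.108 V=48.730

span = t_max - t_min = 2.35 - 0.52 = 1.830
L(1,1) = 82, L_eff = 1 - 82/255 = 0.678431 (inverted)
t(1,1) = 2.35 - 1.830·0.678431 = 1.108
Σt over all 11·4 pixels = 547243/8500 ≈ 64.3815294
V = pitch²·Σt = 0.87²·547243/8500 = 48.730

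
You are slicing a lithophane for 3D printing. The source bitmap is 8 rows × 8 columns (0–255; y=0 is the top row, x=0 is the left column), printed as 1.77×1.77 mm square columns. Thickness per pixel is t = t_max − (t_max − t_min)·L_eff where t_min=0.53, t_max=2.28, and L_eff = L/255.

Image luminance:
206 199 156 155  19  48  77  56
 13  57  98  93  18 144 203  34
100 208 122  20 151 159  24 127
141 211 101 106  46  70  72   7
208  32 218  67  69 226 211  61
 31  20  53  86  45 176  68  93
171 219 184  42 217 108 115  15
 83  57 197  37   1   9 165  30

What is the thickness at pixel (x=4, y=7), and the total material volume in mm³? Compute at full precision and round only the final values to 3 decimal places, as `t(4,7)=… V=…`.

t(4,7)=2.273 V=316.218

span = t_max - t_min = 2.28 - 0.53 = 1.750
L(4,7) = 1, L_eff = 1/255 = 0.003922
t(4,7) = 2.28 - 1.750·0.003922 = 2.273
Σt over all 8·8 pixels = 171589/1700 ≈ 100.9347059
V = pitch²·Σt = 1.77²·171589/1700 = 316.218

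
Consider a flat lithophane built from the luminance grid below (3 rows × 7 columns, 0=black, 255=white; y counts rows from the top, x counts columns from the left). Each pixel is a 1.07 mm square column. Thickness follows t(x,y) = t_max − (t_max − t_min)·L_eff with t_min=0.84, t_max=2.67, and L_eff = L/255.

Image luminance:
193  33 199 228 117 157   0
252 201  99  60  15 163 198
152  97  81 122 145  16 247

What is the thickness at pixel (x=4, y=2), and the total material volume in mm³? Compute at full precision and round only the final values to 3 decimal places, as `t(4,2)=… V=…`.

span = t_max - t_min = 2.67 - 0.84 = 1.830
L(4,2) = 145, L_eff = 145/255 = 0.568627
t(4,2) = 2.67 - 1.830·0.568627 = 1.629
Σt over all 3·7 pixels = 15366/425 ≈ 36.1552941
V = pitch²·Σt = 1.07²·15366/425 = 41.394

t(4,2)=1.629 V=41.394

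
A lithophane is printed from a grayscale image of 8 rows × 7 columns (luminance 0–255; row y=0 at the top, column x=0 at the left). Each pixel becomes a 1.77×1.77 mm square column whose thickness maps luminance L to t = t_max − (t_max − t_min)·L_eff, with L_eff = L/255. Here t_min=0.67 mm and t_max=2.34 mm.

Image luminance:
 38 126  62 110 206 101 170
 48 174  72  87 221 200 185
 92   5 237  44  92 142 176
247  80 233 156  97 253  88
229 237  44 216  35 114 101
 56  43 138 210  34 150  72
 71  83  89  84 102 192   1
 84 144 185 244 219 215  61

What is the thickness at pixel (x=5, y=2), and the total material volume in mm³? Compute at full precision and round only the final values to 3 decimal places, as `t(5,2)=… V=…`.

span = t_max - t_min = 2.34 - 0.67 = 1.670
L(5,2) = 142, L_eff = 142/255 = 0.556863
t(5,2) = 2.34 - 1.670·0.556863 = 1.410
Σt over all 8·7 pixels = 427991/5100 ≈ 83.9198039
V = pitch²·Σt = 1.77²·427991/5100 = 262.912

t(5,2)=1.410 V=262.912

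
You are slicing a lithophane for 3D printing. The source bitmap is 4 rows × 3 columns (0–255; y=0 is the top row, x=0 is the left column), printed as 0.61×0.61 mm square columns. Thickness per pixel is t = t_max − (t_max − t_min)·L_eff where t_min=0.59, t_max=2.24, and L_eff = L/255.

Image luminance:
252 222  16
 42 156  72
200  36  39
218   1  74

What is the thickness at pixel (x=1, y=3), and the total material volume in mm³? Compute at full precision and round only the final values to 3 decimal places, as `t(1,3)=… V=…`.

span = t_max - t_min = 2.24 - 0.59 = 1.650
L(1,3) = 1, L_eff = 1/255 = 0.003922
t(1,3) = 2.24 - 1.650·0.003922 = 2.234
Σt over all 4·3 pixels = 7772/425 ≈ 18.2870588
V = pitch²·Σt = 0.61²·7772/425 = 6.805

t(1,3)=2.234 V=6.805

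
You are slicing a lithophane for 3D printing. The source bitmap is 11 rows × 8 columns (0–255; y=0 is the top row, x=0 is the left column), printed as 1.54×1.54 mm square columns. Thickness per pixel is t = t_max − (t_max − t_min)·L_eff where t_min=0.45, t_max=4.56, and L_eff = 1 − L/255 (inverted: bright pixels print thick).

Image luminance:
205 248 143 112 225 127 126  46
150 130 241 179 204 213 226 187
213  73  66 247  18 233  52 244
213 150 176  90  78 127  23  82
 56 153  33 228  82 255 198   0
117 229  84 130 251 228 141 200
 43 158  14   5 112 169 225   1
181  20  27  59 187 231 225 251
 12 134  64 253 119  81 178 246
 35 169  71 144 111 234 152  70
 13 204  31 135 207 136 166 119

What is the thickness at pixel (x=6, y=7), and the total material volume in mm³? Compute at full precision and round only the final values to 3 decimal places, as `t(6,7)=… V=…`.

t(6,7)=4.076 V=561.173

span = t_max - t_min = 4.56 - 0.45 = 4.110
L(6,7) = 225, L_eff = 1 - 225/255 = 0.117647 (inverted)
t(6,7) = 4.56 - 4.110·0.117647 = 4.076
Σt over all 11·8 pixels = 502822/2125 ≈ 236.6221176
V = pitch²·Σt = 1.54²·502822/2125 = 561.173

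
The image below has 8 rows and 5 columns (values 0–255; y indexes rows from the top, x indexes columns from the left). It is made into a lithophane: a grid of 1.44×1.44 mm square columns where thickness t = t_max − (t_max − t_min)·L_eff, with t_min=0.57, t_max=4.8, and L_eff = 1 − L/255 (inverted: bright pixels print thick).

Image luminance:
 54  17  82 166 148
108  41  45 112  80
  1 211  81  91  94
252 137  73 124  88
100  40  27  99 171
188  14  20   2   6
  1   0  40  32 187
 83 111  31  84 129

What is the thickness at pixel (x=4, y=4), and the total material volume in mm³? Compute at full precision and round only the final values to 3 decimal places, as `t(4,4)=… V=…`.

span = t_max - t_min = 4.8 - 0.57 = 4.230
L(4,4) = 171, L_eff = 1 - 171/255 = 0.329412 (inverted)
t(4,4) = 4.8 - 4.230·0.329412 = 3.407
Σt over all 8·5 pixels = 66897/850 ≈ 78.7023529
V = pitch²·Σt = 1.44²·66897/850 = 163.197

t(4,4)=3.407 V=163.197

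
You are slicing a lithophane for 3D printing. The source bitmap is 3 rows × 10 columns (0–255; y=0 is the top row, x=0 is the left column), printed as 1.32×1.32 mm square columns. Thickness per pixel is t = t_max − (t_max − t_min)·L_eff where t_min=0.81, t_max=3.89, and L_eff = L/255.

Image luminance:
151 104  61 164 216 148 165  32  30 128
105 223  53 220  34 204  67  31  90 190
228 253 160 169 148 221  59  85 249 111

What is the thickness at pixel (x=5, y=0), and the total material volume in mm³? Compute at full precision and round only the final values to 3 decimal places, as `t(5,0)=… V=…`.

span = t_max - t_min = 3.89 - 0.81 = 3.080
L(5,0) = 148, L_eff = 148/255 = 0.580392
t(5,0) = 3.89 - 3.080·0.580392 = 2.102
Σt over all 3·10 pixels = 856679/12750 ≈ 67.1905098
V = pitch²·Σt = 1.32²·856679/12750 = 117.073

t(5,0)=2.102 V=117.073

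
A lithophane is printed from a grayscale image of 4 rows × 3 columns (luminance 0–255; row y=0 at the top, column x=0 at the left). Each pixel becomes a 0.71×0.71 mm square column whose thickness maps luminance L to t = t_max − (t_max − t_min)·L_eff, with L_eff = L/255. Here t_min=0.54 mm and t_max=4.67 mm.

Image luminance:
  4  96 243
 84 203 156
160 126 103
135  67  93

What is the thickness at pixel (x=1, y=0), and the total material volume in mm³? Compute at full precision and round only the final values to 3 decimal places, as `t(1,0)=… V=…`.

span = t_max - t_min = 4.67 - 0.54 = 4.130
L(1,0) = 96, L_eff = 96/255 = 0.376471
t(1,0) = 4.67 - 4.130·0.376471 = 3.115
Σt over all 4·3 pixels = 27397/850 ≈ 32.2317647
V = pitch²·Σt = 0.71²·27397/850 = 16.248

t(1,0)=3.115 V=16.248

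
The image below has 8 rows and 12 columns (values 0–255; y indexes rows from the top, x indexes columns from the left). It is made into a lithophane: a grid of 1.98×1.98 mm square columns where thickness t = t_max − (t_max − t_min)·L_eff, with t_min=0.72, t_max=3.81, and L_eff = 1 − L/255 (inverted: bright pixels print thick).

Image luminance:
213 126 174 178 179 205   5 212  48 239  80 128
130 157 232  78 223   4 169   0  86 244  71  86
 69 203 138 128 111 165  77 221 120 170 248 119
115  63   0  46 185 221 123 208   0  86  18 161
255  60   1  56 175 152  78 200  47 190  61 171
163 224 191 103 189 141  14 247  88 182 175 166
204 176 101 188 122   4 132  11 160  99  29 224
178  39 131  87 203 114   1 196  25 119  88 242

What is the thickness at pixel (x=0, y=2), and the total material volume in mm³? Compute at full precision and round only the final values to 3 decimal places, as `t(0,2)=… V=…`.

t(0,2)=1.556 V=863.093

span = t_max - t_min = 3.81 - 0.72 = 3.090
L(0,2) = 69, L_eff = 1 - 69/255 = 0.729412 (inverted)
t(0,2) = 3.81 - 3.090·0.729412 = 1.556
Σt over all 8·12 pixels = 467828/2125 ≈ 220.1543529
V = pitch²·Σt = 1.98²·467828/2125 = 863.093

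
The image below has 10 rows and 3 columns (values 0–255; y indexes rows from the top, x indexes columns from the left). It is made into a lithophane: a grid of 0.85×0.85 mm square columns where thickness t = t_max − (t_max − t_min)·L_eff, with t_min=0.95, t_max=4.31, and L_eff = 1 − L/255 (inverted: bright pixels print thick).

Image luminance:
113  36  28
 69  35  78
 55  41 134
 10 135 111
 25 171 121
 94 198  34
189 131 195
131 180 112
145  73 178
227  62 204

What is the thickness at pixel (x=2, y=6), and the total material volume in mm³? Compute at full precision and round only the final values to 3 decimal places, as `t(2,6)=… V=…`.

t(2,6)=3.519 V=52.150

span = t_max - t_min = 4.31 - 0.95 = 3.360
L(2,6) = 195, L_eff = 1 - 195/255 = 0.235294 (inverted)
t(2,6) = 4.31 - 3.360·0.235294 = 3.519
Σt over all 10·3 pixels = 72.18
V = pitch²·Σt = 0.85²·72.18 = 52.150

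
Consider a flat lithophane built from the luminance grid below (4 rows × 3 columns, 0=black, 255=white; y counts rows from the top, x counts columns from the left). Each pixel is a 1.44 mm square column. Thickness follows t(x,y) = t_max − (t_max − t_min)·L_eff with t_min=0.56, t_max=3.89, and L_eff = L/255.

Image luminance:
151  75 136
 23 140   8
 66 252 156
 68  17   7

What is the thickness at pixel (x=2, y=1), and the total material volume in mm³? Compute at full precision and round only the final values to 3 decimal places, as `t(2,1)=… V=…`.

t(2,1)=3.786 V=67.036

span = t_max - t_min = 3.89 - 0.56 = 3.330
L(2,1) = 8, L_eff = 8/255 = 0.031373
t(2,1) = 3.89 - 3.330·0.031373 = 3.786
Σt over all 4·3 pixels = 274791/8500 ≈ 32.3283529
V = pitch²·Σt = 1.44²·274791/8500 = 67.036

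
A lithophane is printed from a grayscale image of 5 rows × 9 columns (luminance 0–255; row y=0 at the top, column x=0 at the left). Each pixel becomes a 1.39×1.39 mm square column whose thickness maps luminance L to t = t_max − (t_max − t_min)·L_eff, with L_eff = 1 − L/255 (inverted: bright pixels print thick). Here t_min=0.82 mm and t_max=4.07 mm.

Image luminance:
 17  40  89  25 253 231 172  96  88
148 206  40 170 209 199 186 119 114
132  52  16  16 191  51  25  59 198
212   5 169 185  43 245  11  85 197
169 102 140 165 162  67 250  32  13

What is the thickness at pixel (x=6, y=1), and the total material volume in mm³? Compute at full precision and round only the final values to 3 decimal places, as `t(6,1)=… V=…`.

span = t_max - t_min = 4.07 - 0.82 = 3.250
L(6,1) = 186, L_eff = 1 - 186/255 = 0.270588 (inverted)
t(6,1) = 4.07 - 3.250·0.270588 = 3.191
Σt over all 5·9 pixels = 1796/17 ≈ 105.6470588
V = pitch²·Σt = 1.39²·1796/17 = 204.121

t(6,1)=3.191 V=204.121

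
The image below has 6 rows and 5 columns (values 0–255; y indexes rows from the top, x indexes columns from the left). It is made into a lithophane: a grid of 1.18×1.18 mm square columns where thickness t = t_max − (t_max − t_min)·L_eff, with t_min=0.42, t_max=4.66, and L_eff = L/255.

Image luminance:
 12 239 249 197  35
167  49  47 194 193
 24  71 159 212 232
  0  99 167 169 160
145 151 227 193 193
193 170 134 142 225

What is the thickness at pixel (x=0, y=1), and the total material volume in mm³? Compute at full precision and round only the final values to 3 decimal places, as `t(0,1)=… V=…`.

span = t_max - t_min = 4.66 - 0.42 = 4.240
L(0,1) = 167, L_eff = 167/255 = 0.654902
t(0,1) = 4.66 - 4.240·0.654902 = 1.883
Σt over all 6·5 pixels = 419737/6375 ≈ 65.8410980
V = pitch²·Σt = 1.18²·419737/6375 = 91.677

t(0,1)=1.883 V=91.677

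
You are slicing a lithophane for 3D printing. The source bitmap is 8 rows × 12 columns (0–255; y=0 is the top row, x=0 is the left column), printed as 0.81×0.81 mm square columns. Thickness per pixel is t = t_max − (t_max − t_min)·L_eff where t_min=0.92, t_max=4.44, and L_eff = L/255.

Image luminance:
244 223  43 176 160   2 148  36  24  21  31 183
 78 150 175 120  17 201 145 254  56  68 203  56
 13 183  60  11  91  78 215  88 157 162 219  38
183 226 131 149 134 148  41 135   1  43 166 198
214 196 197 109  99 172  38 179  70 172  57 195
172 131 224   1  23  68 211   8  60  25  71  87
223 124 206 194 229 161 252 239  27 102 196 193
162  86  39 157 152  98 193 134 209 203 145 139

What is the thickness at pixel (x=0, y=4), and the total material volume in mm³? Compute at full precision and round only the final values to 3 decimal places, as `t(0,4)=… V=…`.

span = t_max - t_min = 4.44 - 0.92 = 3.520
L(0,4) = 214, L_eff = 214/255 = 0.839216
t(0,4) = 4.44 - 3.520·0.839216 = 1.486
Σt over all 8·12 pixels = 1632592/6375 ≈ 256.0928627
V = pitch²·Σt = 0.81²·1632592/6375 = 168.023

t(0,4)=1.486 V=168.023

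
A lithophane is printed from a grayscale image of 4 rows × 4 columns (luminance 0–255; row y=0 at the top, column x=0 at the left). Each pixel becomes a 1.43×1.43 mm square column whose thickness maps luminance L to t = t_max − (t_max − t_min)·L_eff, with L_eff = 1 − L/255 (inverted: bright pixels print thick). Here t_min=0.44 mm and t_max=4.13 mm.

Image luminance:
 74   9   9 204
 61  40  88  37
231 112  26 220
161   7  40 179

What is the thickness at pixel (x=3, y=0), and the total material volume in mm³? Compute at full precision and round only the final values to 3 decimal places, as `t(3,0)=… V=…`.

t(3,0)=3.392 V=58.723

span = t_max - t_min = 4.13 - 0.44 = 3.690
L(3,0) = 204, L_eff = 1 - 204/255 = 0.200000 (inverted)
t(3,0) = 4.13 - 3.690·0.200000 = 3.392
Σt over all 4·4 pixels = 122047/4250 ≈ 28.7169412
V = pitch²·Σt = 1.43²·122047/4250 = 58.723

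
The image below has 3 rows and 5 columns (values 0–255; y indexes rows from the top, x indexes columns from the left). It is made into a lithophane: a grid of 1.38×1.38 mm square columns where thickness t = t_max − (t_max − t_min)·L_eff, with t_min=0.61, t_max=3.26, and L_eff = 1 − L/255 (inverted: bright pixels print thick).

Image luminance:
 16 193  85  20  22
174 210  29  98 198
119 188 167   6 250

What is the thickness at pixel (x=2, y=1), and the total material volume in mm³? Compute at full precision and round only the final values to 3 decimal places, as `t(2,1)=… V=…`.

span = t_max - t_min = 3.26 - 0.61 = 2.650
L(2,1) = 29, L_eff = 1 - 29/255 = 0.886275 (inverted)
t(2,1) = 3.26 - 2.650·0.886275 = 0.911
Σt over all 3·5 pixels = 7037/255 ≈ 27.5960784
V = pitch²·Σt = 1.38²·7037/255 = 52.554

t(2,1)=0.911 V=52.554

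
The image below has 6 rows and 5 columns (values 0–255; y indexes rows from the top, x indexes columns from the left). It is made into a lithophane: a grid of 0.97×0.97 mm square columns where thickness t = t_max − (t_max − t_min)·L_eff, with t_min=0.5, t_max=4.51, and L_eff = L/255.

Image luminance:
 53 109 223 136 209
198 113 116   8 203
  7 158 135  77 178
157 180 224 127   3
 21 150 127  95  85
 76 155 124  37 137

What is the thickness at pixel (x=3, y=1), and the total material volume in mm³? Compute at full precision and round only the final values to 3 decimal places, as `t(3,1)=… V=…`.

span = t_max - t_min = 4.51 - 0.5 = 4.010
L(3,1) = 8, L_eff = 8/255 = 0.031373
t(3,1) = 4.51 - 4.010·0.031373 = 4.384
Σt over all 6·5 pixels = 78.358
V = pitch²·Σt = 0.97²·78.358 = 73.727

t(3,1)=4.384 V=73.727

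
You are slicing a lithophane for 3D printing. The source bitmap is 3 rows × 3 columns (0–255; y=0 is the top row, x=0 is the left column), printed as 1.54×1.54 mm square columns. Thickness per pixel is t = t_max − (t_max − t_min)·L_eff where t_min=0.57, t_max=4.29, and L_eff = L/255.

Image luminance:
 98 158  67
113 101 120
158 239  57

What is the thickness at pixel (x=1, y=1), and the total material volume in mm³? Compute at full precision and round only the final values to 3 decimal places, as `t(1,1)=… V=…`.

t(1,1)=2.817 V=53.130

span = t_max - t_min = 4.29 - 0.57 = 3.720
L(1,1) = 101, L_eff = 101/255 = 0.396078
t(1,1) = 4.29 - 3.720·0.396078 = 2.817
Σt over all 3·3 pixels = 190421/8500 ≈ 22.4024706
V = pitch²·Σt = 1.54²·190421/8500 = 53.130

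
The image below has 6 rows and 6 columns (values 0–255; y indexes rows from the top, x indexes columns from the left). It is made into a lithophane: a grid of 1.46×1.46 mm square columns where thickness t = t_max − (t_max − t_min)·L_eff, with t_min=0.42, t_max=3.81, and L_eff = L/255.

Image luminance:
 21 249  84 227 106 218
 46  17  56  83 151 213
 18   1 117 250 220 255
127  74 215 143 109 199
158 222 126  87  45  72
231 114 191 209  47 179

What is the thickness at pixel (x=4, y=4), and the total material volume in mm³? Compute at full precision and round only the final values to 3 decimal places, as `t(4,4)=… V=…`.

t(4,4)=3.212 V=154.082

span = t_max - t_min = 3.81 - 0.42 = 3.390
L(4,4) = 45, L_eff = 45/255 = 0.176471
t(4,4) = 3.81 - 3.390·0.176471 = 3.212
Σt over all 6·6 pixels = 30721/425 ≈ 72.2847059
V = pitch²·Σt = 1.46²·30721/425 = 154.082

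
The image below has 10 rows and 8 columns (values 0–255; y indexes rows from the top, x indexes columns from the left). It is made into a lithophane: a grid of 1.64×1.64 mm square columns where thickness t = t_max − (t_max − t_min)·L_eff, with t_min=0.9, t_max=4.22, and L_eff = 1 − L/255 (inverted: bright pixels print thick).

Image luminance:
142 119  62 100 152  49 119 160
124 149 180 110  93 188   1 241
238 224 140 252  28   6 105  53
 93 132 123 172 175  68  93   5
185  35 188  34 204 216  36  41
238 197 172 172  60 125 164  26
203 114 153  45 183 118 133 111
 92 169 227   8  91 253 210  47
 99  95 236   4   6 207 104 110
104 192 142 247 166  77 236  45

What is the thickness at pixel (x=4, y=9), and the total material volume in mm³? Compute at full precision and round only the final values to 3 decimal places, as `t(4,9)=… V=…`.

span = t_max - t_min = 4.22 - 0.9 = 3.320
L(4,9) = 166, L_eff = 1 - 166/255 = 0.349020 (inverted)
t(4,9) = 4.22 - 3.320·0.349020 = 3.061
Σt over all 10·8 pixels = 1306928/6375 ≈ 205.0083137
V = pitch²·Σt = 1.64²·1306928/6375 = 551.390

t(4,9)=3.061 V=551.390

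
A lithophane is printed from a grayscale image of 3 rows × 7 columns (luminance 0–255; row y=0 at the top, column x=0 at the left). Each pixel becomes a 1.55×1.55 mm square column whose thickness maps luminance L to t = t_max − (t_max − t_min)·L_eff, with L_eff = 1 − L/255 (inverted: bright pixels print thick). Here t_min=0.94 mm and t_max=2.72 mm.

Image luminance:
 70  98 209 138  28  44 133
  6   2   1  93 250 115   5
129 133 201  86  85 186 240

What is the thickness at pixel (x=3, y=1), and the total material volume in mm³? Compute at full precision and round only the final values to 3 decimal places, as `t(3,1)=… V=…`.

span = t_max - t_min = 2.72 - 0.94 = 1.780
L(3,1) = 93, L_eff = 1 - 93/255 = 0.635294 (inverted)
t(3,1) = 2.72 - 1.780·0.635294 = 1.589
Σt over all 3·7 pixels = 452113/12750 ≈ 35.4598431
V = pitch²·Σt = 1.55²·452113/12750 = 85.192

t(3,1)=1.589 V=85.192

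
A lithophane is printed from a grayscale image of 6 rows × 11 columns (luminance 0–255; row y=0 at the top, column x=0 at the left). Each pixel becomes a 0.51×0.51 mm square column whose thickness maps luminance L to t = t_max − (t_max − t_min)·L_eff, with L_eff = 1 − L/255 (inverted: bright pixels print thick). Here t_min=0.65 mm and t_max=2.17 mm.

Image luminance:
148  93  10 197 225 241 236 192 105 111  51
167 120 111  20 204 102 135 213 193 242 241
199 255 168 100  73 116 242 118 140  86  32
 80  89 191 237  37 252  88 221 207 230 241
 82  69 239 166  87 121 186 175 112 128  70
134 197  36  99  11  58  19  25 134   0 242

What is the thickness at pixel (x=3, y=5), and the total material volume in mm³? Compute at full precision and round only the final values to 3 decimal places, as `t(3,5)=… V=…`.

span = t_max - t_min = 2.17 - 0.65 = 1.520
L(3,5) = 99, L_eff = 1 - 99/255 = 0.611765 (inverted)
t(3,5) = 2.17 - 1.520·0.611765 = 1.240
Σt over all 6·11 pixels = 1242299/12750 ≈ 97.4352157
V = pitch²·Σt = 0.51²·1242299/12750 = 25.343

t(3,5)=1.240 V=25.343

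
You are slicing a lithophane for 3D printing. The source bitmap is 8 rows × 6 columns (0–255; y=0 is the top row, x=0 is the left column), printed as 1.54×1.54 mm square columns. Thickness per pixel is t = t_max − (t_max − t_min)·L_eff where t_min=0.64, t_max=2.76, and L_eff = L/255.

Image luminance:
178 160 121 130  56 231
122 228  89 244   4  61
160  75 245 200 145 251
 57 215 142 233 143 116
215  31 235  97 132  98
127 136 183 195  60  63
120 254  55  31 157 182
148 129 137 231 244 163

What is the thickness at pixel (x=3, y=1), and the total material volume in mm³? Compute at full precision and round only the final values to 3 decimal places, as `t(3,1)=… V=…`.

span = t_max - t_min = 2.76 - 0.64 = 2.120
L(3,1) = 244, L_eff = 244/255 = 0.956863
t(3,1) = 2.76 - 2.120·0.956863 = 0.731
Σt over all 8·6 pixels = 157341/2125 ≈ 74.0428235
V = pitch²·Σt = 1.54²·157341/2125 = 175.600

t(3,1)=0.731 V=175.600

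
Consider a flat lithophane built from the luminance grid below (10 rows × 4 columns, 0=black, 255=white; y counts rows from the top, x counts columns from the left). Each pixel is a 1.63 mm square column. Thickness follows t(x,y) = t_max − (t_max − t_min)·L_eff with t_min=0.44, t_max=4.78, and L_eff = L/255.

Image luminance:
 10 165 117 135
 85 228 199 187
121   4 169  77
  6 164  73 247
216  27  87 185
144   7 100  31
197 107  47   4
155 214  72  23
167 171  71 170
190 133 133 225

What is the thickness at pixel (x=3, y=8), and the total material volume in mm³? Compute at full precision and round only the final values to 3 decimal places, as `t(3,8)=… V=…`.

span = t_max - t_min = 4.78 - 0.44 = 4.340
L(3,8) = 170, L_eff = 170/255 = 0.666667
t(3,8) = 4.78 - 4.340·0.666667 = 1.887
Σt over all 10·4 pixels = 460843/4250 ≈ 108.4336471
V = pitch²·Σt = 1.63²·460843/4250 = 288.097

t(3,8)=1.887 V=288.097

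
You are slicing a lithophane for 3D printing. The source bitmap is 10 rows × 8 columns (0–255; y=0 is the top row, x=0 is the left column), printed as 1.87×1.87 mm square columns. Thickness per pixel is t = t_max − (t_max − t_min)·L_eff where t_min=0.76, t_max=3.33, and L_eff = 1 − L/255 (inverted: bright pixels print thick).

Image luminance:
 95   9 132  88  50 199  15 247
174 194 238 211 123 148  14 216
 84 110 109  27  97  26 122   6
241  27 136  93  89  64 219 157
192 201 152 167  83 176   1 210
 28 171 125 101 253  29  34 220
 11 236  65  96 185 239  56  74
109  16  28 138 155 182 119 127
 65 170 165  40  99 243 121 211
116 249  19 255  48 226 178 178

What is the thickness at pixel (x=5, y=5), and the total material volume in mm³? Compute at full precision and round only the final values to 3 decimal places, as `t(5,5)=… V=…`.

t(5,5)=1.052 V=569.344

span = t_max - t_min = 3.33 - 0.76 = 2.570
L(5,5) = 29, L_eff = 1 - 29/255 = 0.886275 (inverted)
t(5,5) = 3.33 - 2.570·0.886275 = 1.052
Σt over all 10·8 pixels = 691959/4250 ≈ 162.8138824
V = pitch²·Σt = 1.87²·691959/4250 = 569.344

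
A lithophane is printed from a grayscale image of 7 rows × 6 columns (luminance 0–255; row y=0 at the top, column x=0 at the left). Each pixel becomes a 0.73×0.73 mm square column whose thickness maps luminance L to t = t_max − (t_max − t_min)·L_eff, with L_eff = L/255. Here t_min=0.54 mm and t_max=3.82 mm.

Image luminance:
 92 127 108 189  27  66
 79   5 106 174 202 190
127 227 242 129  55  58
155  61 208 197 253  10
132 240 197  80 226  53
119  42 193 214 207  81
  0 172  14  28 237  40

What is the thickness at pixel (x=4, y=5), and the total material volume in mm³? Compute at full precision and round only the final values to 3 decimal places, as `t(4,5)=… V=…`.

t(4,5)=1.157 V=48.744

span = t_max - t_min = 3.82 - 0.54 = 3.280
L(4,5) = 207, L_eff = 207/255 = 0.811765
t(4,5) = 3.82 - 3.280·0.811765 = 1.157
Σt over all 7·6 pixels = 583121/6375 ≈ 91.4699608
V = pitch²·Σt = 0.73²·583121/6375 = 48.744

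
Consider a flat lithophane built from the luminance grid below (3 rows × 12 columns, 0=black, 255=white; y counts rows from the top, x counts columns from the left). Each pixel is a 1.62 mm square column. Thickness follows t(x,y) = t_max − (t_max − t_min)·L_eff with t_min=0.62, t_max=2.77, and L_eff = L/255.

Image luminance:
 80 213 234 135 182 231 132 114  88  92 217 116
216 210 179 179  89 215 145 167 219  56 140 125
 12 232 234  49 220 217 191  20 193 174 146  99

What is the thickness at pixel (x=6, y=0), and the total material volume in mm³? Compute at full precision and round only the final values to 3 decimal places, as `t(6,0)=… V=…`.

span = t_max - t_min = 2.77 - 0.62 = 2.150
L(6,0) = 132, L_eff = 132/255 = 0.517647
t(6,0) = 2.77 - 2.150·0.517647 = 1.657
Σt over all 3·12 pixels = 269449/5100 ≈ 52.8331373
V = pitch²·Σt = 1.62²·269449/5100 = 138.655

t(6,0)=1.657 V=138.655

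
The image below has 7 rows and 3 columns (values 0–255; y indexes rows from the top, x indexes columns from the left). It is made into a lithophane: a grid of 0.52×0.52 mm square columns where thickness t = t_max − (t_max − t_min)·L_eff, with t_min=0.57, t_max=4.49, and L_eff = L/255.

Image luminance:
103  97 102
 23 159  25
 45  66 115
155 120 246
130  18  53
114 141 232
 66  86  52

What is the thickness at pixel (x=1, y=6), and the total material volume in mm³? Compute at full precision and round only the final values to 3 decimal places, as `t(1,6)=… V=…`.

t(1,6)=3.168 V=16.567

span = t_max - t_min = 4.49 - 0.57 = 3.920
L(1,6) = 86, L_eff = 86/255 = 0.337255
t(1,6) = 4.49 - 3.920·0.337255 = 3.168
Σt over all 7·3 pixels = 520793/8500 ≈ 61.2697647
V = pitch²·Σt = 0.52²·520793/8500 = 16.567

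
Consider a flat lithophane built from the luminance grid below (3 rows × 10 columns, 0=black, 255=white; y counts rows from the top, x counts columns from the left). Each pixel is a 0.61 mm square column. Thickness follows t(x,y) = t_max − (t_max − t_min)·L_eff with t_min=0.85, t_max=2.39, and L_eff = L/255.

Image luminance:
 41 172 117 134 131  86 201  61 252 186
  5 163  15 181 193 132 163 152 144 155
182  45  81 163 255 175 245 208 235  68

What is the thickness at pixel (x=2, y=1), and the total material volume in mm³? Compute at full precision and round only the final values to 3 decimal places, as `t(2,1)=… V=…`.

span = t_max - t_min = 2.39 - 0.85 = 1.540
L(2,1) = 15, L_eff = 15/255 = 0.058824
t(2,1) = 2.39 - 1.540·0.058824 = 2.299
Σt over all 3·10 pixels = 96653/2125 ≈ 45.4837647
V = pitch²·Σt = 0.61²·96653/2125 = 16.925

t(2,1)=2.299 V=16.925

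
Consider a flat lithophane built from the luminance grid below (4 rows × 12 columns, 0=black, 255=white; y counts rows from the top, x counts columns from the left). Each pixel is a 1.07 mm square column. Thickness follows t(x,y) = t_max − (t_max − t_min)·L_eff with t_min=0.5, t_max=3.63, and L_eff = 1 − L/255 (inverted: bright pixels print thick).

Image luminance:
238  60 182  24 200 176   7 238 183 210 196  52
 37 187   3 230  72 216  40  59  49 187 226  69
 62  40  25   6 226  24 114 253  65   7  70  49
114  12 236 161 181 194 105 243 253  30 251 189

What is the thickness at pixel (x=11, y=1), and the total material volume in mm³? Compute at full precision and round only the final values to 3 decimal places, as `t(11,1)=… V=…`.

span = t_max - t_min = 3.63 - 0.5 = 3.130
L(11,1) = 69, L_eff = 1 - 69/255 = 0.729412 (inverted)
t(11,1) = 3.63 - 3.130·0.729412 = 1.347
Σt over all 4·12 pixels = 835321/8500 ≈ 98.2730588
V = pitch²·Σt = 1.07²·835321/8500 = 112.513

t(11,1)=1.347 V=112.513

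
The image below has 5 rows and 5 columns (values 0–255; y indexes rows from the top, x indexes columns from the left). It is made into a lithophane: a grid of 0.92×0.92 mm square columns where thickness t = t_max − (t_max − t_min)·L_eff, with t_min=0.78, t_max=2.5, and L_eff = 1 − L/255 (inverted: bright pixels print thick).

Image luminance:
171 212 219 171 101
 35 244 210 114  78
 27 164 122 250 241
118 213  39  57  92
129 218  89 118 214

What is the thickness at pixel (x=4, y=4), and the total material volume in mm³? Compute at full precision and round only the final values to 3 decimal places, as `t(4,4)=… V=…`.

span = t_max - t_min = 2.5 - 0.78 = 1.720
L(4,4) = 214, L_eff = 1 - 214/255 = 0.160784 (inverted)
t(4,4) = 2.5 - 1.720·0.160784 = 2.223
Σt over all 5·5 pixels = 562181/12750 ≈ 44.0926275
V = pitch²·Σt = 0.92²·562181/12750 = 37.320

t(4,4)=2.223 V=37.320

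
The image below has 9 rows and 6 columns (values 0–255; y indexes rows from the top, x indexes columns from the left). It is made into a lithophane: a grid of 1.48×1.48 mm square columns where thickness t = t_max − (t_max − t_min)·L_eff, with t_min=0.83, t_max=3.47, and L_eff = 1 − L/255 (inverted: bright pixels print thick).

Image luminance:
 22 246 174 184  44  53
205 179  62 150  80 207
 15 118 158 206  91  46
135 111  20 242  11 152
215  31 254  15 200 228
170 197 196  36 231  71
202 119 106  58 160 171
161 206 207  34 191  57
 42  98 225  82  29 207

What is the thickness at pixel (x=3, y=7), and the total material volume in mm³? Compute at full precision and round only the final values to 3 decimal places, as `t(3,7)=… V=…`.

span = t_max - t_min = 3.47 - 0.83 = 2.640
L(3,7) = 34, L_eff = 1 - 34/255 = 0.866667 (inverted)
t(3,7) = 3.47 - 2.640·0.866667 = 1.182
Σt over all 9·6 pixels = 20133/170 ≈ 118.4294118
V = pitch²·Σt = 1.48²·20133/170 = 259.408

t(3,7)=1.182 V=259.408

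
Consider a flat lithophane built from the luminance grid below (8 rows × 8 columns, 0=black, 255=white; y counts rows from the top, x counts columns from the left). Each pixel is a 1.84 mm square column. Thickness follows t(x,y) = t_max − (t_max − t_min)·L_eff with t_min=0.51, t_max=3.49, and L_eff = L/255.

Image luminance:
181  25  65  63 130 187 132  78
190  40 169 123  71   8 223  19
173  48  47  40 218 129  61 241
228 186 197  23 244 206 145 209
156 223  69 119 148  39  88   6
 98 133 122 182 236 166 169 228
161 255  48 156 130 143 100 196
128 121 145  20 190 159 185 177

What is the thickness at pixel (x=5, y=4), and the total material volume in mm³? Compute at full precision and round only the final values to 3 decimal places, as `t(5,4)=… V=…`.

span = t_max - t_min = 3.49 - 0.51 = 2.980
L(5,4) = 39, L_eff = 39/255 = 0.152941
t(5,4) = 3.49 - 2.980·0.152941 = 3.034
Σt over all 8·8 pixels = 104479/850 ≈ 122.9164706
V = pitch²·Σt = 1.84²·104479/850 = 416.146

t(5,4)=3.034 V=416.146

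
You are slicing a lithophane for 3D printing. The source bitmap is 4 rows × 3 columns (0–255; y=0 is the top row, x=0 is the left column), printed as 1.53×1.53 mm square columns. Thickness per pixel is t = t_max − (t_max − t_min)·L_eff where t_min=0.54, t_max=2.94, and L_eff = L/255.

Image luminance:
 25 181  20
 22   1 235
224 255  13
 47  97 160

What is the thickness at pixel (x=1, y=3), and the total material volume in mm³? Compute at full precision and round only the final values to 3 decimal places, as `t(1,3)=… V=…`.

t(1,3)=2.027 V=54.386

span = t_max - t_min = 2.94 - 0.54 = 2.400
L(1,3) = 97, L_eff = 97/255 = 0.380392
t(1,3) = 2.94 - 2.400·0.380392 = 2.027
Σt over all 4·3 pixels = 9874/425 ≈ 23.2329412
V = pitch²·Σt = 1.53²·9874/425 = 54.386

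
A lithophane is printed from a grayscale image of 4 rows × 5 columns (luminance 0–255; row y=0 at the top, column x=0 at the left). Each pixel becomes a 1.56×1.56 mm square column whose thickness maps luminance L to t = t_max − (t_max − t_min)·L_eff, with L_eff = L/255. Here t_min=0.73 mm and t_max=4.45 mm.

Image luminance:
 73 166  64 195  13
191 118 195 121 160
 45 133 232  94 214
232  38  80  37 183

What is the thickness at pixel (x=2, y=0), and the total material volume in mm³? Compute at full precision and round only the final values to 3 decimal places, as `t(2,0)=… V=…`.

span = t_max - t_min = 4.45 - 0.73 = 3.720
L(2,0) = 64, L_eff = 64/255 = 0.250980
t(2,0) = 4.45 - 3.720·0.250980 = 3.516
Σt over all 4·5 pixels = 51.304
V = pitch²·Σt = 1.56²·51.304 = 124.853

t(2,0)=3.516 V=124.853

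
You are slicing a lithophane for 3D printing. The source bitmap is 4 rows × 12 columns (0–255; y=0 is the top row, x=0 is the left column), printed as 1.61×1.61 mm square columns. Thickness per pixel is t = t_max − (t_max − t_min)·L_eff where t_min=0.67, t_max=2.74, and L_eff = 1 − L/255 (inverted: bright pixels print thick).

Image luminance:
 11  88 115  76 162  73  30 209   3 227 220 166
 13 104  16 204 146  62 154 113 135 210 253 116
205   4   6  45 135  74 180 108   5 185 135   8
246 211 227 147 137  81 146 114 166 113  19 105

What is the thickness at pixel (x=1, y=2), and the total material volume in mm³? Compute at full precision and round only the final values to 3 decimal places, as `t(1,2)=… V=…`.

t(1,2)=0.702 V=203.468

span = t_max - t_min = 2.74 - 0.67 = 2.070
L(1,2) = 4, L_eff = 1 - 4/255 = 0.984314 (inverted)
t(1,2) = 2.74 - 2.070·0.984314 = 0.702
Σt over all 4·12 pixels = 166803/2125 ≈ 78.4955294
V = pitch²·Σt = 1.61²·166803/2125 = 203.468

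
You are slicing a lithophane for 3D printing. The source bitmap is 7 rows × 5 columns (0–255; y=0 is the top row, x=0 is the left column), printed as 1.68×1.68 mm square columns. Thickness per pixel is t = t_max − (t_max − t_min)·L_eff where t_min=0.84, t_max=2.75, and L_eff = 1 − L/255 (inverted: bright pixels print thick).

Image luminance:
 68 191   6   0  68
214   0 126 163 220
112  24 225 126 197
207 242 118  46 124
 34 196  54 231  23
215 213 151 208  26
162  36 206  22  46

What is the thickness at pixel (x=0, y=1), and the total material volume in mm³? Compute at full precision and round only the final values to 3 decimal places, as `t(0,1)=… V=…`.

t(0,1)=2.443 V=173.882

span = t_max - t_min = 2.75 - 0.84 = 1.910
L(0,1) = 214, L_eff = 1 - 214/255 = 0.160784 (inverted)
t(0,1) = 2.75 - 1.910·0.160784 = 2.443
Σt over all 7·5 pixels = 3142/51 ≈ 61.6078431
V = pitch²·Σt = 1.68²·3142/51 = 173.882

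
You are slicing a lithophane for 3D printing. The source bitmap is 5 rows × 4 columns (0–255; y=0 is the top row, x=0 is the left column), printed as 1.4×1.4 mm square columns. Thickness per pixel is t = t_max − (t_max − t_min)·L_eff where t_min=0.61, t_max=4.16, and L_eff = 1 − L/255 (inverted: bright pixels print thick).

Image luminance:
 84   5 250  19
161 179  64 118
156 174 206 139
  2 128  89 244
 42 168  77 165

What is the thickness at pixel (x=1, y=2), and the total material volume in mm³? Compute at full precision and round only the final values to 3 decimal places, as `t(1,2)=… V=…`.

t(1,2)=3.032 V=91.309

span = t_max - t_min = 4.16 - 0.61 = 3.550
L(1,2) = 174, L_eff = 1 - 174/255 = 0.317647 (inverted)
t(1,2) = 4.16 - 3.550·0.317647 = 3.032
Σt over all 5·4 pixels = 23759/510 ≈ 46.5862745
V = pitch²·Σt = 1.4²·23759/510 = 91.309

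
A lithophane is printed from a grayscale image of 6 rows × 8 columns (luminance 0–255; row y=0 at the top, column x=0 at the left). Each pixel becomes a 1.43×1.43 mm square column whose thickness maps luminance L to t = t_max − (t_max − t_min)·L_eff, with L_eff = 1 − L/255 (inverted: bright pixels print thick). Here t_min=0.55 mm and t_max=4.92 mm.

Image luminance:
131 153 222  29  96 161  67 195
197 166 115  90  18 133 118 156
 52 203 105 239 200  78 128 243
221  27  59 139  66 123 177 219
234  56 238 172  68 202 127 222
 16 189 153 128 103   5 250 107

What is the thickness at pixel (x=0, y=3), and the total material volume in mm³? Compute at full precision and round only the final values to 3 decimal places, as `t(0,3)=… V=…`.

t(0,3)=4.337 V=285.135

span = t_max - t_min = 4.92 - 0.55 = 4.370
L(0,3) = 221, L_eff = 1 - 221/255 = 0.133333 (inverted)
t(0,3) = 4.92 - 4.370·0.133333 = 4.337
Σt over all 6·8 pixels = 52289/375 ≈ 139.4373333
V = pitch²·Σt = 1.43²·52289/375 = 285.135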